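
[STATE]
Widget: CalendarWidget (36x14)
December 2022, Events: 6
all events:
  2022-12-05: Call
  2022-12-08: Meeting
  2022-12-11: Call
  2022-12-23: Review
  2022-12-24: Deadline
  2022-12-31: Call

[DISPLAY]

           December 2022            
Mo Tu We Th Fr Sa Su                
          1  2  3  4                
 5*  6  7  8*  9 10 11*             
12 13 14 15 16 17 18                
19 20 21 22 23* 24* 25              
26 27 28 29 30 31*                  
                                    
                                    
                                    
                                    
                                    
                                    
                                    


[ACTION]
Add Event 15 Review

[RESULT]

           December 2022            
Mo Tu We Th Fr Sa Su                
          1  2  3  4                
 5*  6  7  8*  9 10 11*             
12 13 14 15* 16 17 18               
19 20 21 22 23* 24* 25              
26 27 28 29 30 31*                  
                                    
                                    
                                    
                                    
                                    
                                    
                                    


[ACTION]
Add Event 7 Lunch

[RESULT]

           December 2022            
Mo Tu We Th Fr Sa Su                
          1  2  3  4                
 5*  6  7*  8*  9 10 11*            
12 13 14 15* 16 17 18               
19 20 21 22 23* 24* 25              
26 27 28 29 30 31*                  
                                    
                                    
                                    
                                    
                                    
                                    
                                    


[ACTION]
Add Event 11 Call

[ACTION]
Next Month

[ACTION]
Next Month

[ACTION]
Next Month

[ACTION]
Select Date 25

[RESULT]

             March 2023             
Mo Tu We Th Fr Sa Su                
       1  2  3  4  5                
 6  7  8  9 10 11 12                
13 14 15 16 17 18 19                
20 21 22 23 24 [25] 26              
27 28 29 30 31                      
                                    
                                    
                                    
                                    
                                    
                                    
                                    


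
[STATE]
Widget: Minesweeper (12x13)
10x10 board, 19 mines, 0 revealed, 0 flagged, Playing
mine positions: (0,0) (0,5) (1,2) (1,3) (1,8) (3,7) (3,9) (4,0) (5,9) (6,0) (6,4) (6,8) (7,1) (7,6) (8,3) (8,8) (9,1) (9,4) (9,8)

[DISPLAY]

■■■■■■■■■■  
■■■■■■■■■■  
■■■■■■■■■■  
■■■■■■■■■■  
■■■■■■■■■■  
■■■■■■■■■■  
■■■■■■■■■■  
■■■■■■■■■■  
■■■■■■■■■■  
■■■■■■■■■■  
            
            
            


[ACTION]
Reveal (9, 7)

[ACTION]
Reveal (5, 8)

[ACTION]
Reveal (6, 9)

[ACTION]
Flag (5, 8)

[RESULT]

■■■■■■■■■■  
■■■■■■■■■■  
■■■■■■■■■■  
■■■■■■■■■■  
■■■■■■■■■■  
■■■■■■■■2■  
■■■■■■■■■2  
■■■■■■■■■■  
■■■■■■■■■■  
■■■■■■■2■■  
            
            
            


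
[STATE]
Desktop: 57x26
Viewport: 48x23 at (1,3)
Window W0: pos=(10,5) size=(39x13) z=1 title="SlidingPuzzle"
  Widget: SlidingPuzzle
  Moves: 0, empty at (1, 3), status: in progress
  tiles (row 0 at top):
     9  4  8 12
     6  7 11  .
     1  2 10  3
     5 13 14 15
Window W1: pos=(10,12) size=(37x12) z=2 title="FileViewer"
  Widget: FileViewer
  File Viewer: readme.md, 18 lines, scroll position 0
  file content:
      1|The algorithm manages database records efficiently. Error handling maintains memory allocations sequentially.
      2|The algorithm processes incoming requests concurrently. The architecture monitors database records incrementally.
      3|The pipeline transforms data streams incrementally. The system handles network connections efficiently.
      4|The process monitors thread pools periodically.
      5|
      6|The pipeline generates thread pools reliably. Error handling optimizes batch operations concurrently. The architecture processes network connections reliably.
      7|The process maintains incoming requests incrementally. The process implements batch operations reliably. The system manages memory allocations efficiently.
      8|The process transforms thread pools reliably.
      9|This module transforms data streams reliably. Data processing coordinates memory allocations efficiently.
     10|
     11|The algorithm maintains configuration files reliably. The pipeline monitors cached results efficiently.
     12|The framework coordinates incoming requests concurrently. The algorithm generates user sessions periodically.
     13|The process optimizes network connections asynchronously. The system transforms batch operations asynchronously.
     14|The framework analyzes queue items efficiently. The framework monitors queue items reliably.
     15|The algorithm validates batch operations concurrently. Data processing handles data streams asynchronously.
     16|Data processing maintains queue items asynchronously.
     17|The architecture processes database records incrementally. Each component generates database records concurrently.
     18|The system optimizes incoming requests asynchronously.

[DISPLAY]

                                                
                                                
         ┏━━━━━━━━━━━━━━━━━━━━━━━━━━━━━━━━━━━━━┓
         ┃ SlidingPuzzle                       ┃
         ┠─────────────────────────────────────┨
         ┃┌────┬────┬────┬────┐                ┃
         ┃│  9 │  4 │  8 │ 12 │                ┃
         ┃├────┼────┼────┼────┤                ┃
         ┃│  6 │  7 │ 11 │    │                ┃
         ┏━━━━━━━━━━━━━━━━━━━━━━━━━━━━━━━━━━━┓ ┃
         ┃ FileViewer                        ┃ ┃
         ┠───────────────────────────────────┨ ┃
         ┃The algorithm manages database rec▲┃ ┃
         ┃The algorithm processes incoming r█┃ ┃
         ┃The pipeline transforms data strea░┃━┛
         ┃The process monitors thread pools ░┃  
         ┃                                  ░┃  
         ┃The pipeline generates thread pool░┃  
         ┃The process maintains incoming req░┃  
         ┃The process transforms thread pool▼┃  
         ┗━━━━━━━━━━━━━━━━━━━━━━━━━━━━━━━━━━━┛  
                                                
                                                


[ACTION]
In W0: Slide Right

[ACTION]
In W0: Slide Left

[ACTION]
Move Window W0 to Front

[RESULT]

                                                
                                                
         ┏━━━━━━━━━━━━━━━━━━━━━━━━━━━━━━━━━━━━━┓
         ┃ SlidingPuzzle                       ┃
         ┠─────────────────────────────────────┨
         ┃┌────┬────┬────┬────┐                ┃
         ┃│  9 │  4 │  8 │ 12 │                ┃
         ┃├────┼────┼────┼────┤                ┃
         ┃│  6 │  7 │ 11 │    │                ┃
         ┃├────┼────┼────┼────┤                ┃
         ┃│  1 │  2 │ 10 │  3 │                ┃
         ┃├────┼────┼────┼────┤                ┃
         ┃│  5 │ 13 │ 14 │ 15 │                ┃
         ┃└────┴────┴────┴────┘                ┃
         ┗━━━━━━━━━━━━━━━━━━━━━━━━━━━━━━━━━━━━━┛
         ┃The process monitors thread pools ░┃  
         ┃                                  ░┃  
         ┃The pipeline generates thread pool░┃  
         ┃The process maintains incoming req░┃  
         ┃The process transforms thread pool▼┃  
         ┗━━━━━━━━━━━━━━━━━━━━━━━━━━━━━━━━━━━┛  
                                                
                                                


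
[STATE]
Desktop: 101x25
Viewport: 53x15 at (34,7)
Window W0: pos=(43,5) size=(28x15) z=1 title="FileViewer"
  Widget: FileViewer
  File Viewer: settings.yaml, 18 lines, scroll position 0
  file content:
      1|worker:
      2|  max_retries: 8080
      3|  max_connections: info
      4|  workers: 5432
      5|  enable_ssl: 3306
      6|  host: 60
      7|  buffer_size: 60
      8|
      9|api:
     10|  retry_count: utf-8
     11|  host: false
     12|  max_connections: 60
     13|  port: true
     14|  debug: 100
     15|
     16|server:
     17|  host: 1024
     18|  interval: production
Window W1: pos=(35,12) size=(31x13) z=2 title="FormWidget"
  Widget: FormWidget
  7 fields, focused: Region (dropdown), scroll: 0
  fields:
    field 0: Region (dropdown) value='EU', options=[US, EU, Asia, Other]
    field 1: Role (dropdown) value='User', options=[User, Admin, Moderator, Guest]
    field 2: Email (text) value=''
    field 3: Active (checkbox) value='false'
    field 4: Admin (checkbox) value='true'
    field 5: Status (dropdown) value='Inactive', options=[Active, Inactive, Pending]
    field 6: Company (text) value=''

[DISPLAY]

         ┠──────────────────────────┨                
         ┃worker:                  ▲┃                
         ┃  max_retries: 8080      █┃                
         ┃  max_connections: info  ░┃                
         ┃  workers: 5432          ░┃                
 ┏━━━━━━━━━━━━━━━━━━━━━━━━━━━━━┓   ░┃                
 ┃ FormWidget                  ┃   ░┃                
 ┠─────────────────────────────┨   ░┃                
 ┃> Region:     [EU          ▼]┃   ░┃                
 ┃  Role:       [User        ▼]┃   ░┃                
 ┃  Email:      [             ]┃   ░┃                
 ┃  Active:     [ ]            ┃   ▼┃                
 ┃  Admin:      [x]            ┃━━━━┛                
 ┃  Status:     [Inactive    ▼]┃                     
 ┃  Company:    [             ]┃                     


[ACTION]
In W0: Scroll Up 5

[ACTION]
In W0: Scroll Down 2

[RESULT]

         ┠──────────────────────────┨                
         ┃  max_connections: info  ▲┃                
         ┃  workers: 5432          ░┃                
         ┃  enable_ssl: 3306       ░┃                
         ┃  host: 60               █┃                
 ┏━━━━━━━━━━━━━━━━━━━━━━━━━━━━━┓   ░┃                
 ┃ FormWidget                  ┃   ░┃                
 ┠─────────────────────────────┨   ░┃                
 ┃> Region:     [EU          ▼]┃   ░┃                
 ┃  Role:       [User        ▼]┃   ░┃                
 ┃  Email:      [             ]┃   ░┃                
 ┃  Active:     [ ]            ┃   ▼┃                
 ┃  Admin:      [x]            ┃━━━━┛                
 ┃  Status:     [Inactive    ▼]┃                     
 ┃  Company:    [             ]┃                     


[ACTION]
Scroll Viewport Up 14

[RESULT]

                                                     
                                                     
                                                     
                                                     
                                                     
         ┏━━━━━━━━━━━━━━━━━━━━━━━━━━┓                
         ┃ FileViewer               ┃                
         ┠──────────────────────────┨                
         ┃  max_connections: info  ▲┃                
         ┃  workers: 5432          ░┃                
         ┃  enable_ssl: 3306       ░┃                
         ┃  host: 60               █┃                
 ┏━━━━━━━━━━━━━━━━━━━━━━━━━━━━━┓   ░┃                
 ┃ FormWidget                  ┃   ░┃                
 ┠─────────────────────────────┨   ░┃                


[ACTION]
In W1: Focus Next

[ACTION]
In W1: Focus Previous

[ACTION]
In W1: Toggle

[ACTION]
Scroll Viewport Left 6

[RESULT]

                                                     
                                                     
                                                     
                                                     
                                                     
               ┏━━━━━━━━━━━━━━━━━━━━━━━━━━┓          
               ┃ FileViewer               ┃          
               ┠──────────────────────────┨          
               ┃  max_connections: info  ▲┃          
               ┃  workers: 5432          ░┃          
               ┃  enable_ssl: 3306       ░┃          
               ┃  host: 60               █┃          
       ┏━━━━━━━━━━━━━━━━━━━━━━━━━━━━━┓   ░┃          
       ┃ FormWidget                  ┃   ░┃          
       ┠─────────────────────────────┨   ░┃          


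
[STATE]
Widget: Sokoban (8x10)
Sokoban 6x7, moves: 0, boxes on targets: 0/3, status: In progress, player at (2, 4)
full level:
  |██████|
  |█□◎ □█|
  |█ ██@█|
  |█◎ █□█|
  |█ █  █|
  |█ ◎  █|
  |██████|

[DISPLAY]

██████  
█□◎ □█  
█ ██@█  
█◎ █□█  
█ █  █  
█ ◎  █  
██████  
Moves: 0
        
        


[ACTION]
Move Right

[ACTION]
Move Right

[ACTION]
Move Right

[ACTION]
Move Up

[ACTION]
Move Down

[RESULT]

██████  
█□◎ □█  
█ ██ █  
█◎ █@█  
█ █ □█  
█ ◎  █  
██████  
Moves: 1
        
        


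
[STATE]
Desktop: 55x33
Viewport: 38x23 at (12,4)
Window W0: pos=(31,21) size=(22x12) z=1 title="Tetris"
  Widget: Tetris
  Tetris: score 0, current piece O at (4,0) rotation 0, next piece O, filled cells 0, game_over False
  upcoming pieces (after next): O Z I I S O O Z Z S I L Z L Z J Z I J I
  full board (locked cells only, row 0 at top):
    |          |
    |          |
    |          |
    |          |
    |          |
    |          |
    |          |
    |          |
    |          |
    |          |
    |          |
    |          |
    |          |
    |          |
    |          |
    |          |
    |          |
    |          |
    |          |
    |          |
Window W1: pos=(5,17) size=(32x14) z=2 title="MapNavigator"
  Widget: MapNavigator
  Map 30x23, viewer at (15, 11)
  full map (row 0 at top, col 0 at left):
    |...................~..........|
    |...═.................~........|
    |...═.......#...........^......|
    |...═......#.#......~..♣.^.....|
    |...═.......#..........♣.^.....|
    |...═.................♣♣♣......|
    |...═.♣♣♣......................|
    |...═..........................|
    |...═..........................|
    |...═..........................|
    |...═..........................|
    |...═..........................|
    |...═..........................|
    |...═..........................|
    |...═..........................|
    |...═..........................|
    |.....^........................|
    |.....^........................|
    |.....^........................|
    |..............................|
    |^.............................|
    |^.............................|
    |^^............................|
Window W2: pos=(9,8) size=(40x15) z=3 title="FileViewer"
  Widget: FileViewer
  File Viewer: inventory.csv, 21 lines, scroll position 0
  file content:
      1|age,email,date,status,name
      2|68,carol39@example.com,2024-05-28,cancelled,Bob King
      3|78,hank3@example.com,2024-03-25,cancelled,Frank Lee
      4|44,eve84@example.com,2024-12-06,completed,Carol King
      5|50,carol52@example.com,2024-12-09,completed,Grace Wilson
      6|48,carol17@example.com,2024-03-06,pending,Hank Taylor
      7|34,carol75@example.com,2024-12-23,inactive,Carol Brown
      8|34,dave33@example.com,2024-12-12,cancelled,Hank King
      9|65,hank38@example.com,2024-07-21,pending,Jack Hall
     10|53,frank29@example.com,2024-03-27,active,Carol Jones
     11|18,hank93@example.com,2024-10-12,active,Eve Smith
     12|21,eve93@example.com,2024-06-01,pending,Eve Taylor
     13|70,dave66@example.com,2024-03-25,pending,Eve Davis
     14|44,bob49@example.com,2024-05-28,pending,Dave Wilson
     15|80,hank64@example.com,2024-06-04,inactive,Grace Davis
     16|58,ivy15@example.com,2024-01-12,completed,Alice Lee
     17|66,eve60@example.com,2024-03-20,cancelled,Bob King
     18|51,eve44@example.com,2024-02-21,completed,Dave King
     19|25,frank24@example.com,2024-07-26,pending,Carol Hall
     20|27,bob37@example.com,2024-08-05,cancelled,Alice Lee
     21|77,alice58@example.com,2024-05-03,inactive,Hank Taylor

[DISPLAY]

                                      
                                      
                                      
                                      
━━━━━━━━━━━━━━━━━━━━━━━━━━━━━━━━━━━━┓ 
ileViewer                           ┃ 
────────────────────────────────────┨ 
e,email,date,status,name           ▲┃ 
,carol39@example.com,2024-05-28,can█┃ 
,hank3@example.com,2024-03-25,cance░┃ 
,eve84@example.com,2024-12-06,compl░┃ 
,carol52@example.com,2024-12-09,com░┃ 
,carol17@example.com,2024-03-06,pen░┃ 
,carol75@example.com,2024-12-23,ina░┃ 
,dave33@example.com,2024-12-12,canc░┃ 
,hank38@example.com,2024-07-21,pend░┃ 
,frank29@example.com,2024-03-27,act░┃ 
,hank93@example.com,2024-10-12,acti▼┃━
━━━━━━━━━━━━━━━━━━━━━━━━━━━━━━━━━━━━┛ 
........................┃─────────────
........................┃     │Next:  
.........@..............┃     │▓▓     
........................┃     │▓▓     


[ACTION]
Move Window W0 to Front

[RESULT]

                                      
                                      
                                      
                                      
━━━━━━━━━━━━━━━━━━━━━━━━━━━━━━━━━━━━┓ 
ileViewer                           ┃ 
────────────────────────────────────┨ 
e,email,date,status,name           ▲┃ 
,carol39@example.com,2024-05-28,can█┃ 
,hank3@example.com,2024-03-25,cance░┃ 
,eve84@example.com,2024-12-06,compl░┃ 
,carol52@example.com,2024-12-09,com░┃ 
,carol17@example.com,2024-03-06,pen░┃ 
,carol75@example.com,2024-12-23,ina░┃ 
,dave33@example.com,2024-12-12,canc░┃ 
,hank38@example.com,2024-07-21,pend░┃ 
,frank29@example.com,2024-03-27,act░┃ 
,hank93@example.com┏━━━━━━━━━━━━━━━━━━
━━━━━━━━━━━━━━━━━━━┃ Tetris           
...................┠──────────────────
...................┃          │Next:  
.........@.........┃          │▓▓     
...................┃          │▓▓     


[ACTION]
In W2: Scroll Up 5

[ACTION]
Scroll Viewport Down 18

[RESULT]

────────────────────────────────────┨ 
e,email,date,status,name           ▲┃ 
,carol39@example.com,2024-05-28,can█┃ 
,hank3@example.com,2024-03-25,cance░┃ 
,eve84@example.com,2024-12-06,compl░┃ 
,carol52@example.com,2024-12-09,com░┃ 
,carol17@example.com,2024-03-06,pen░┃ 
,carol75@example.com,2024-12-23,ina░┃ 
,dave33@example.com,2024-12-12,canc░┃ 
,hank38@example.com,2024-07-21,pend░┃ 
,frank29@example.com,2024-03-27,act░┃ 
,hank93@example.com┏━━━━━━━━━━━━━━━━━━
━━━━━━━━━━━━━━━━━━━┃ Tetris           
...................┠──────────────────
...................┃          │Next:  
.........@.........┃          │▓▓     
...................┃          │▓▓     
...................┃          │       
...................┃          │       
...................┃          │       
━━━━━━━━━━━━━━━━━━━┃          │Score: 
                   ┃          │0      
                   ┗━━━━━━━━━━━━━━━━━━


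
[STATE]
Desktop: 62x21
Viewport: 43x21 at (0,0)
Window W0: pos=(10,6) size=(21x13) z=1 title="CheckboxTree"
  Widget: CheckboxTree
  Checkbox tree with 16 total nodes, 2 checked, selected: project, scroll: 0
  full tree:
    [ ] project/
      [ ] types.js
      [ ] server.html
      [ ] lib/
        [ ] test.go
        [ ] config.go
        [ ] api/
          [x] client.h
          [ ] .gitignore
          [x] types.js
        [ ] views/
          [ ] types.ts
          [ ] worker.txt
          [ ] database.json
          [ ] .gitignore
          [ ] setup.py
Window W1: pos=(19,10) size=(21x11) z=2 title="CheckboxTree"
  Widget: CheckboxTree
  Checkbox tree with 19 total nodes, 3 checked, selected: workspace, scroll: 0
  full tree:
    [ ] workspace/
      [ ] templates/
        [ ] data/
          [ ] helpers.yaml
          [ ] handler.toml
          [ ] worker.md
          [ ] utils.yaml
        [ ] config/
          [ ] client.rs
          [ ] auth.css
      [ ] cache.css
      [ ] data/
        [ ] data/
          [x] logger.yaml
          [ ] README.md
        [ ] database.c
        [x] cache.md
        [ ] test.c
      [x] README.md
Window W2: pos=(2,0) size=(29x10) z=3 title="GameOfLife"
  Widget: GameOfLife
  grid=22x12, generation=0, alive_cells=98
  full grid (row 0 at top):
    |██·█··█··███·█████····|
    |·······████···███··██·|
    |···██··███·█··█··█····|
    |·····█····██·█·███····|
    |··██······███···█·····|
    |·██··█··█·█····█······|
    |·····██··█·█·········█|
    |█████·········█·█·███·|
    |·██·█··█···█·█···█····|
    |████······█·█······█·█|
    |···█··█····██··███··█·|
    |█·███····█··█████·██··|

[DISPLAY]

  ┏━━━━━━━━━━━━━━━━━━━━━━━━━━━┓            
  ┃ GameOfLife                ┃            
  ┠───────────────────────────┨            
  ┃Gen: 0                     ┃            
  ┃·····█····██·█·███····     ┃            
  ┃··██······███···█·····     ┃            
  ┃·██··█··█·█····█······     ┃            
  ┃·····██··█·█·········█     ┃            
  ┃█████·········█·█·███·     ┃            
  ┗━━━━━━━━━━━━━━━━━━━━━━━━━━━┛            
          ┃   [ ] t┏━━━━━━━━━━━━━━━━━━━┓   
          ┃   [ ] s┃ CheckboxTree      ┃   
          ┃   [-] l┠───────────────────┨   
          ┃     [ ]┃>[-] workspace/    ┃   
          ┃     [ ]┃   [ ] templates/  ┃   
          ┃     [-]┃     [ ] data/     ┃   
          ┃       [┃       [ ] helpers.┃   
          ┃       [┃       [ ] handler.┃   
          ┗━━━━━━━━┃       [ ] worker.m┃   
                   ┃       [ ] utils.ya┃   
                   ┗━━━━━━━━━━━━━━━━━━━┛   


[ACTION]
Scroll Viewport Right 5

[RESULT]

━━━━━━━━━━━━━━━━━━━━━━━━━┓                 
ameOfLife                ┃                 
─────────────────────────┨                 
n: 0                     ┃                 
···█····██·█·███····     ┃                 
██······███···█·····     ┃                 
█··█··█·█····█······     ┃                 
···██··█·█·········█     ┃                 
███·········█·█·███·     ┃                 
━━━━━━━━━━━━━━━━━━━━━━━━━┛                 
     ┃   [ ] t┏━━━━━━━━━━━━━━━━━━━┓        
     ┃   [ ] s┃ CheckboxTree      ┃        
     ┃   [-] l┠───────────────────┨        
     ┃     [ ]┃>[-] workspace/    ┃        
     ┃     [ ]┃   [ ] templates/  ┃        
     ┃     [-]┃     [ ] data/     ┃        
     ┃       [┃       [ ] helpers.┃        
     ┃       [┃       [ ] handler.┃        
     ┗━━━━━━━━┃       [ ] worker.m┃        
              ┃       [ ] utils.ya┃        
              ┗━━━━━━━━━━━━━━━━━━━┛        


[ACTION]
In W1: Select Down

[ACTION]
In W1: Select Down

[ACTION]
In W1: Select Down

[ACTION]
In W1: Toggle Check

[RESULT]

━━━━━━━━━━━━━━━━━━━━━━━━━┓                 
ameOfLife                ┃                 
─────────────────────────┨                 
n: 0                     ┃                 
···█····██·█·███····     ┃                 
██······███···█·····     ┃                 
█··█··█·█····█······     ┃                 
···██··█·█·········█     ┃                 
███·········█·█·███·     ┃                 
━━━━━━━━━━━━━━━━━━━━━━━━━┛                 
     ┃   [ ] t┏━━━━━━━━━━━━━━━━━━━┓        
     ┃   [ ] s┃ CheckboxTree      ┃        
     ┃   [-] l┠───────────────────┨        
     ┃     [ ]┃ [-] workspace/    ┃        
     ┃     [ ]┃   [-] templates/  ┃        
     ┃     [-]┃     [-] data/     ┃        
     ┃       [┃>      [x] helpers.┃        
     ┃       [┃       [ ] handler.┃        
     ┗━━━━━━━━┃       [ ] worker.m┃        
              ┃       [ ] utils.ya┃        
              ┗━━━━━━━━━━━━━━━━━━━┛        


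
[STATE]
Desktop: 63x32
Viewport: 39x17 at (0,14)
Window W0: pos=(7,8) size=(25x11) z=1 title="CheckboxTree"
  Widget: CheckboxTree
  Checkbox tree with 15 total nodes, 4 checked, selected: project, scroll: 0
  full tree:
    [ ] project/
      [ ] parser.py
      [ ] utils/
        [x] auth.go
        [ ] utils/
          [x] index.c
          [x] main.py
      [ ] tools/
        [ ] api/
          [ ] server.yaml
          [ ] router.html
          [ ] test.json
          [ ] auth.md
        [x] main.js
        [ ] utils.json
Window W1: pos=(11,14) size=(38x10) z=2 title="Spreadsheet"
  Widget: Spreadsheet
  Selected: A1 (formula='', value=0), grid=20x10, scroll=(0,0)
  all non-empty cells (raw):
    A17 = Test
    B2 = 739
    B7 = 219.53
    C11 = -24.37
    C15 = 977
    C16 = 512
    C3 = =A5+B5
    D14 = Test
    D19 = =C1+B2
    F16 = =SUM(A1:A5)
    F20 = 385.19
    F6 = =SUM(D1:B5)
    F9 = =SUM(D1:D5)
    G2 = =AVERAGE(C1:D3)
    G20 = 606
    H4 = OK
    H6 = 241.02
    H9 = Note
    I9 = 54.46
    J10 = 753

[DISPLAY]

       ┃   ┏━━━━━━━━━━━━━━━━━━━━━━━━━━━
       ┃   ┃ Spreadsheet               
       ┃   ┠───────────────────────────
       ┃   ┃A1:                        
       ┗━━━┃       A       B       C   
           ┃---------------------------
           ┃  1      [0]       0       
           ┃  2        0     739       
           ┃  3        0       0       
           ┗━━━━━━━━━━━━━━━━━━━━━━━━━━━
                                       
                                       
                                       
                                       
                                       
                                       
                                       


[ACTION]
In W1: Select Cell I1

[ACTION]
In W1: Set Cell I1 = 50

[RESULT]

       ┃   ┏━━━━━━━━━━━━━━━━━━━━━━━━━━━
       ┃   ┃ Spreadsheet               
       ┃   ┠───────────────────────────
       ┃   ┃I1: 50                     
       ┗━━━┃       A       B       C   
           ┃---------------------------
           ┃  1        0       0       
           ┃  2        0     739       
           ┃  3        0       0       
           ┗━━━━━━━━━━━━━━━━━━━━━━━━━━━
                                       
                                       
                                       
                                       
                                       
                                       
                                       


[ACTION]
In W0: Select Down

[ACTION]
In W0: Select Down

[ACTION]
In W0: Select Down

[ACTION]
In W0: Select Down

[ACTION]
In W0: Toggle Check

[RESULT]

       ┃   ┏━━━━━━━━━━━━━━━━━━━━━━━━━━━
       ┃>  ┃ Spreadsheet               
       ┃   ┠───────────────────────────
       ┃   ┃I1: 50                     
       ┗━━━┃       A       B       C   
           ┃---------------------------
           ┃  1        0       0       
           ┃  2        0     739       
           ┃  3        0       0       
           ┗━━━━━━━━━━━━━━━━━━━━━━━━━━━
                                       
                                       
                                       
                                       
                                       
                                       
                                       


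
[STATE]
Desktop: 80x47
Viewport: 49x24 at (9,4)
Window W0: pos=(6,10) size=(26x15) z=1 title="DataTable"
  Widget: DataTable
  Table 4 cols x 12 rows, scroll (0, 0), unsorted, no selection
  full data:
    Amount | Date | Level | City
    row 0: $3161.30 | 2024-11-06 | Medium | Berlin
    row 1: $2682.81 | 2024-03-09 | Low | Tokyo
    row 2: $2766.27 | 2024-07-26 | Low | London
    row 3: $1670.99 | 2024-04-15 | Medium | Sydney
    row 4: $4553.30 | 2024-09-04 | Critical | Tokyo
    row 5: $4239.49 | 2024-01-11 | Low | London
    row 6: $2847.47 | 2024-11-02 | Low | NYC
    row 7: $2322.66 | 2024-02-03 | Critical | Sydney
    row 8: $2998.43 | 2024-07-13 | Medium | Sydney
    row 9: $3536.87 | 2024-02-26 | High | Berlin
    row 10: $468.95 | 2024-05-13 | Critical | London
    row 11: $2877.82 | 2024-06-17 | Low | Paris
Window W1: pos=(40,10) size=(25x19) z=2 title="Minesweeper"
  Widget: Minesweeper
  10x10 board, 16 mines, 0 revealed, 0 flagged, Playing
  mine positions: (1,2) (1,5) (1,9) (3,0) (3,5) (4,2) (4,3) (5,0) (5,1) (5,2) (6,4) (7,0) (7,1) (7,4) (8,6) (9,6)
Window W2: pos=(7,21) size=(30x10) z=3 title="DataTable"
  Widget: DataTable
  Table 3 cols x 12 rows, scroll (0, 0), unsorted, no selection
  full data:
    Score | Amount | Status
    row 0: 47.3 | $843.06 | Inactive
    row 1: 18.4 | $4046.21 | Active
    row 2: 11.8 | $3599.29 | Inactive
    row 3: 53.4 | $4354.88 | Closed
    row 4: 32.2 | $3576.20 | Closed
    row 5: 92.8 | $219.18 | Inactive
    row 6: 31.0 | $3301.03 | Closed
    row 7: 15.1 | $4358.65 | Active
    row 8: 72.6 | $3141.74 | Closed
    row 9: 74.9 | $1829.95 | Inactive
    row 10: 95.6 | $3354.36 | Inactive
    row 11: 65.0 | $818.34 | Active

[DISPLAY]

                                                 
                                                 
                                                 
                                                 
                                                 
                                                 
━━━━━━━━━━━━━━━━━━━━━━┓        ┏━━━━━━━━━━━━━━━━━
ataTable              ┃        ┃ Minesweeper     
──────────────────────┨        ┠─────────────────
ount  │Date      │Leve┃        ┃■■■■■■■■■■       
──────┼──────────┼────┃        ┃■■■■■■■■■■       
161.30│2024-11-06│Medi┃        ┃■■■■■■■■■■       
682.81│2024-03-09│Low ┃        ┃■■■■■■■■■■       
766.27│2024-07-26│Low ┃        ┃■■■■■■■■■■       
670.99│2024-04-15│Medi┃        ┃■■■■■■■■■■       
553.30│2024-09-04│Crit┃        ┃■■■■■■■■■■       
239.49│2024-01-11│Low ┃        ┃■■■■■■■■■■       
━━━━━━━━━━━━━━━━━━━━━━━━━━━┓   ┃■■■■■■■■■■       
DataTable                  ┃   ┃■■■■■■■■■■       
───────────────────────────┨   ┃                 
core│Amount  │Status       ┃   ┃                 
────┼────────┼────────     ┃   ┃                 
7.3 │$843.06 │Inactive     ┃   ┃                 
8.4 │$4046.21│Active       ┃   ┃                 


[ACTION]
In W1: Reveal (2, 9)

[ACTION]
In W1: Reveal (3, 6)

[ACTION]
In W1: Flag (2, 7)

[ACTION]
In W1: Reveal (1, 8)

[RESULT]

                                                 
                                                 
                                                 
                                                 
                                                 
                                                 
━━━━━━━━━━━━━━━━━━━━━━┓        ┏━━━━━━━━━━━━━━━━━
ataTable              ┃        ┃ Minesweeper     
──────────────────────┨        ┠─────────────────
ount  │Date      │Leve┃        ┃■■■■■■■■■■       
──────┼──────────┼────┃        ┃■■■■■■■■1■       
161.30│2024-11-06│Medi┃        ┃■■■■■■■⚑■1       
682.81│2024-03-09│Low ┃        ┃■■■■■■1■■■       
766.27│2024-07-26│Low ┃        ┃■■■■■■■■■■       
670.99│2024-04-15│Medi┃        ┃■■■■■■■■■■       
553.30│2024-09-04│Crit┃        ┃■■■■■■■■■■       
239.49│2024-01-11│Low ┃        ┃■■■■■■■■■■       
━━━━━━━━━━━━━━━━━━━━━━━━━━━┓   ┃■■■■■■■■■■       
DataTable                  ┃   ┃■■■■■■■■■■       
───────────────────────────┨   ┃                 
core│Amount  │Status       ┃   ┃                 
────┼────────┼────────     ┃   ┃                 
7.3 │$843.06 │Inactive     ┃   ┃                 
8.4 │$4046.21│Active       ┃   ┃                 


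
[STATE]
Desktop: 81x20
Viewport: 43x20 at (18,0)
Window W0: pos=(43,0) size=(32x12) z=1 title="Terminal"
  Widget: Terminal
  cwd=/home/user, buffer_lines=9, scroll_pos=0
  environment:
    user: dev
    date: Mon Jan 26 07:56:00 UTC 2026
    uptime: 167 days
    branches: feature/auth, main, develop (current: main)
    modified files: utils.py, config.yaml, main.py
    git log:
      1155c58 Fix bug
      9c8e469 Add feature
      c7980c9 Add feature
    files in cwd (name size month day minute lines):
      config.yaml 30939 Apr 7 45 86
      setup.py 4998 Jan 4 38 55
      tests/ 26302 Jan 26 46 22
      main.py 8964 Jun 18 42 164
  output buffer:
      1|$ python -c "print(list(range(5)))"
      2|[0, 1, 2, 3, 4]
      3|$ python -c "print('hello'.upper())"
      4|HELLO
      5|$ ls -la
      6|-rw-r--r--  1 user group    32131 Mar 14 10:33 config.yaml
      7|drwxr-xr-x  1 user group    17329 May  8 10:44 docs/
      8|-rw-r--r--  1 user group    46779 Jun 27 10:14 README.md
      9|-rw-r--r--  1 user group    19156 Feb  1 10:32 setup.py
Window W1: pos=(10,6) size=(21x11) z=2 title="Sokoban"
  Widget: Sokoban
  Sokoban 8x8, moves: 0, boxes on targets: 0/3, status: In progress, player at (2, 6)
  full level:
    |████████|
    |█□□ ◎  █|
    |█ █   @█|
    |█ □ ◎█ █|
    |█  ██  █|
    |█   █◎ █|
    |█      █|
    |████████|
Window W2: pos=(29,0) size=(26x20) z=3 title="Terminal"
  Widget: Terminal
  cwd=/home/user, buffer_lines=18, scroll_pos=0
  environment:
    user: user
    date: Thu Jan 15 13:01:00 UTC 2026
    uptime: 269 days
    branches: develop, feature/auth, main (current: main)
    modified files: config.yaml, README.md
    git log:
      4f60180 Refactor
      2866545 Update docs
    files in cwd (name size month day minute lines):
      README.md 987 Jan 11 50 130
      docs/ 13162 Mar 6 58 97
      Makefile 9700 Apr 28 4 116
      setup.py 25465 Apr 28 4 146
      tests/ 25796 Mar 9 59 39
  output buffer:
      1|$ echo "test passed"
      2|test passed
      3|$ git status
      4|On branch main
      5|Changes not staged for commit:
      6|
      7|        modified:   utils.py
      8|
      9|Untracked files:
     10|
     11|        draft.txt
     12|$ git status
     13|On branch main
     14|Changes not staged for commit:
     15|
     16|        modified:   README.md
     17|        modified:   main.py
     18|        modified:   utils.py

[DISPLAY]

           ┏━━━━━━━━━━━━━━━━━━━━━━━━┓━━━━━━
           ┃ Terminal               ┃      
           ┠────────────────────────┨──────
           ┃$ echo "test passed"    ┃ "prin
           ┃test passed             ┃, 4]  
           ┃$ git status            ┃ "prin
━━━━━━━━━━━┃On branch main          ┃      
n          ┃Changes not staged for c┃      
───────────┃                        ┃ 1 use
█          ┃        modified:   util┃ 1 use
█          ┃                        ┃ 1 use
█          ┃Untracked files:        ┃━━━━━━
█          ┃                        ┃      
█          ┃        draft.txt       ┃      
█          ┃$ git status            ┃      
█          ┃On branch main          ┃      
━━━━━━━━━━━┃Changes not staged for c┃      
           ┃                        ┃      
           ┃        modified:   READ┃      
           ┗━━━━━━━━━━━━━━━━━━━━━━━━┛      


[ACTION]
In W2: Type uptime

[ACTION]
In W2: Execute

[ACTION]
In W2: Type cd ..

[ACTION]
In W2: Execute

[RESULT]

           ┏━━━━━━━━━━━━━━━━━━━━━━━━┓━━━━━━
           ┃ Terminal               ┃      
           ┠────────────────────────┨──────
           ┃                        ┃ "prin
           ┃Untracked files:        ┃, 4]  
           ┃                        ┃ "prin
━━━━━━━━━━━┃        draft.txt       ┃      
n          ┃$ git status            ┃      
───────────┃On branch main          ┃ 1 use
█          ┃Changes not staged for c┃ 1 use
█          ┃                        ┃ 1 use
█          ┃        modified:   READ┃━━━━━━
█          ┃        modified:   main┃      
█          ┃        modified:   util┃      
█          ┃$ uptime                ┃      
█          ┃ 10:00  up 269 days     ┃      
━━━━━━━━━━━┃$ cd ..                 ┃      
           ┃                        ┃      
           ┃$ █                     ┃      
           ┗━━━━━━━━━━━━━━━━━━━━━━━━┛      
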